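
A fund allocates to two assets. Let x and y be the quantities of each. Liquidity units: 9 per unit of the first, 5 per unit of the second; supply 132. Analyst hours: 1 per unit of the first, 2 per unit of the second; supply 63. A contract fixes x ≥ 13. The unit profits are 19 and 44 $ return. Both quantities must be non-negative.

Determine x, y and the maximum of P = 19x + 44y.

x = 13, y = 3, maximum P = 379

Vertices and P = 19x + 44y:
  (44/3, 0) → P = 836/3
  (13, 0) → P = 247
  (13, 3) → P = 379

The binding constraints are 9x + 5y = 132 and x = 13.
Solving simultaneously gives x = 13, y = 3.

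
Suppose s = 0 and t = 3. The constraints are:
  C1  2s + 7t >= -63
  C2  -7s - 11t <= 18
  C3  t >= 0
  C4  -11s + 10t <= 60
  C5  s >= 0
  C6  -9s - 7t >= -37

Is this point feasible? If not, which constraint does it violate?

feasible

C1: 21 ≥ -63 ✓
C2: -33 ≤ 18 ✓
C3: 3 ≥ 0 ✓
C4: 30 ≤ 60 ✓
C5: 0 ≥ 0 ✓
C6: -21 ≥ -37 ✓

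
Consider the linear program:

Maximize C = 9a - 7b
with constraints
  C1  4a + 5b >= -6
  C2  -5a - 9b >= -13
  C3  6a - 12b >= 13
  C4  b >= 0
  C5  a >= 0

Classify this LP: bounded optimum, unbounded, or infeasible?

bounded optimum

Feasible corners and C = 9a - 7b:
  (91/38, 13/114) → C = 1183/57
  (13/5, 0) → C = 117/5
  (13/6, 0) → C = 39/2
The feasible region has finitely many vertices and no improving ray; the maximum is 117/5 at (13/5, 0).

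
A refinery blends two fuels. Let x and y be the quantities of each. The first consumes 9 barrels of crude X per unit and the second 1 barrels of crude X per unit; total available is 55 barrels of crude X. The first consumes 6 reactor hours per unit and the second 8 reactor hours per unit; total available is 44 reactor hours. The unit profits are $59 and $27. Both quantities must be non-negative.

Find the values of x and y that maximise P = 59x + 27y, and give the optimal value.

Vertices and P = 59x + 27y:
  (0, 0) → P = 0
  (0, 11/2) → P = 297/2
  (55/9, 0) → P = 3245/9
  (6, 1) → P = 381

The binding constraints are 9x + y = 55 and 6x + 8y = 44.
Solving simultaneously gives x = 6, y = 1.

x = 6, y = 1, maximum P = 381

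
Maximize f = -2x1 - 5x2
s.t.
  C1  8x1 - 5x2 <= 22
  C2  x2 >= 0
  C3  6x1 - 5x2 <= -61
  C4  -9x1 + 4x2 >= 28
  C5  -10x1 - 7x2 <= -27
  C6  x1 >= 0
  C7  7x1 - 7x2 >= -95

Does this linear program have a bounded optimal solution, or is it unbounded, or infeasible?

Feasible corners and f = -2x1 - 5x2:
  (104/21, 127/7) → f = -2113/21
  (0, 61/5) → f = -61
  (184/35, 659/35) → f = -3663/35
  (0, 95/7) → f = -475/7
The feasible region has finitely many vertices and no improving ray; the maximum is -61 at (0, 61/5).

bounded optimum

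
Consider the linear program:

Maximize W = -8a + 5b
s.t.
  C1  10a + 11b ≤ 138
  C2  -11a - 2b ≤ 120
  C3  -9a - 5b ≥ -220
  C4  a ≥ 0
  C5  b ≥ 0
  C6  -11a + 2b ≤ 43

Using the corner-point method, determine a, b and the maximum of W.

a = 0, b = 138/11, maximum W = 690/11

Feasible corners and W = -8a + 5b:
  (0, 138/11) → W = 690/11
  (69/5, 0) → W = -552/5
  (0, 0) → W = 0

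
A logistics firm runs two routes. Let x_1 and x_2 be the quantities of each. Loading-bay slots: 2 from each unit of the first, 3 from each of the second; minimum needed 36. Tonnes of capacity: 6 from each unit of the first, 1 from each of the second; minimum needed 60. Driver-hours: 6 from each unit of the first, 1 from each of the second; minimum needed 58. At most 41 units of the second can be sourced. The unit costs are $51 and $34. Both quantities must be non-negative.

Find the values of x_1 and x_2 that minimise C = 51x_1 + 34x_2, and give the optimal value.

x_1 = 9, x_2 = 6, minimum C = 663

Extreme points and C = 51x_1 + 34x_2:
  (18, 0) → C = 918
  (9, 6) → C = 663
  (19/6, 41) → C = 3111/2
The feasible region is unbounded (it extends along (1, 0)), but C strictly increases along every unbounded feasible direction, so there is no improving ray and the minimum is attained at a vertex.

At the optimal vertex, 2x_1 + 3x_2 = 36 and 6x_1 + x_2 = 60.
Solving simultaneously gives x_1 = 9, x_2 = 6.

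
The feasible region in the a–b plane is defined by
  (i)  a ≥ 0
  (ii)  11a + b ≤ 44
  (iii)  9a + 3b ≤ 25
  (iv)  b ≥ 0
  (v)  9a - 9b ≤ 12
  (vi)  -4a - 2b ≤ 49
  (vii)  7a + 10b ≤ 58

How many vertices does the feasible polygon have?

5

Pairwise boundary intersections that survive every other constraint:
  (0, 0)
  (0, 29/5)
  (29/12, 13/12)
  (76/69, 347/69)
  (4/3, 0)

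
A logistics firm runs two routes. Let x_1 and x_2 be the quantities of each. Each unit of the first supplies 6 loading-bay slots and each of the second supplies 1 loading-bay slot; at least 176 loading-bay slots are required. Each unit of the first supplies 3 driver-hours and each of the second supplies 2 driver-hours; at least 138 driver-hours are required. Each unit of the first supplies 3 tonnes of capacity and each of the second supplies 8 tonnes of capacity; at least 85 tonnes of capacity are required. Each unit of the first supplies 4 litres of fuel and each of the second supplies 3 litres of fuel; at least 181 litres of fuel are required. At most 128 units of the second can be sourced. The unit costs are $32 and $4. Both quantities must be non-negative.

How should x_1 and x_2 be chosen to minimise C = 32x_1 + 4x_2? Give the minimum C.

Extreme points and C = 32x_1 + 4x_2:
  (46, 0) → C = 1472
  (214/9, 100/3) → C = 8048/9
  (8, 128) → C = 768
The feasible region is unbounded (it extends along (1, 0)), but C strictly increases along every unbounded feasible direction, so there is no improving ray and the minimum is attained at a vertex.

At the optimal vertex, 6x_1 + x_2 = 176 and x_2 = 128.
Solving simultaneously gives x_1 = 8, x_2 = 128.

x_1 = 8, x_2 = 128, minimum C = 768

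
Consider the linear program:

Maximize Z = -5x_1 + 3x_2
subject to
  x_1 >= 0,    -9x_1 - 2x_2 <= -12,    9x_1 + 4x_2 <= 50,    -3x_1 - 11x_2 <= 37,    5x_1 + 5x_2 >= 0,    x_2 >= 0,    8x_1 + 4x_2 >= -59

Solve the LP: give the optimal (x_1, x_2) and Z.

Extreme points and Z = -5x_1 + 3x_2:
  (0, 6) → Z = 18
  (0, 25/2) → Z = 75/2
  (4/3, 0) → Z = -20/3
  (50/9, 0) → Z = -250/9

The binding constraints are x_1 = 0 and 9x_1 + 4x_2 = 50.
Solving simultaneously gives x_1 = 0, x_2 = 25/2.

x_1 = 0, x_2 = 25/2, maximum Z = 75/2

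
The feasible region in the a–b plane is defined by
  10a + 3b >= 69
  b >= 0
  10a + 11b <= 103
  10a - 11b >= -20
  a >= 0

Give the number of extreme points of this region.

Of the 10 pairwise boundary intersections, those satisfying every inequality are:
  (69/10, 0)
  (45/8, 17/4)
  (103/10, 0)

3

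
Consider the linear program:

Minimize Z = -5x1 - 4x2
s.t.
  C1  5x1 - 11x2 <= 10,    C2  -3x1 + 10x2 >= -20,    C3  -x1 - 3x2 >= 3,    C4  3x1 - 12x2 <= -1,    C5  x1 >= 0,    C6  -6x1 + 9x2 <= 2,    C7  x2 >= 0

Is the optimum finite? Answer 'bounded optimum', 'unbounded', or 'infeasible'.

The boundaries 5x1 - 11x2 = 10 and 3x1 - 12x2 = -1 meet at (131/27, 35/27), but that point violates -x1 - 3x2 ≥ 3. Every candidate vertex is excluded by some other constraint, so the feasible region is empty.

infeasible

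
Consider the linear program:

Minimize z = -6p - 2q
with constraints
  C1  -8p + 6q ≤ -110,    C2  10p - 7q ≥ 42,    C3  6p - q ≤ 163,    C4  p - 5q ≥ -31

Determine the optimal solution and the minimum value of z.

p = 846/29, q = 349/29, minimum z = -5774/29

Feasible corners and z = -6p - 2q:
  (-259/2, -191) → z = 1159
  (368/17, 179/17) → z = -2566/17
  (846/29, 349/29) → z = -5774/29
The feasible region is unbounded (it extends along (-1, -6), (-7, -10)), but z strictly increases along every unbounded feasible direction, so there is no improving ray and the minimum is attained at a vertex.

At the optimal vertex, 6p - q = 163 and p - 5q = -31.
Solving simultaneously gives p = 846/29, q = 349/29.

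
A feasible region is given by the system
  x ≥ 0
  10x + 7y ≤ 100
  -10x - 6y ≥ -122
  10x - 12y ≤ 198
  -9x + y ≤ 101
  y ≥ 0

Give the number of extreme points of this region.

Pairwise boundary intersections that survive every other constraint:
  (0, 100/7)
  (0, 0)
  (10, 0)

3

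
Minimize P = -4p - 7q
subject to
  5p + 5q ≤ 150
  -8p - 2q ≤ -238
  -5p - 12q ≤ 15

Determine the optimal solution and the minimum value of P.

Extreme points and P = -4p - 7q:
  (89/3, 1/3) → P = -121
  (375/7, -165/7) → P = -345/7
  (1443/43, -655/43) → P = -1187/43

The binding constraints are 5p + 5q = 150 and -8p - 2q = -238.
Solving simultaneously gives p = 89/3, q = 1/3.

p = 89/3, q = 1/3, minimum P = -121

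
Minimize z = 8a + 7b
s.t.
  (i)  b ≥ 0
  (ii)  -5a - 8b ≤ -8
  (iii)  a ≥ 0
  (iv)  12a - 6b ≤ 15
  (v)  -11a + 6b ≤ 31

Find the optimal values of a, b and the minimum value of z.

Extreme points and z = 8a + 7b:
  (0, 1) → z = 7
  (4/3, 1/6) → z = 71/6
  (0, 31/6) → z = 217/6
  (46, 179/2) → z = 1989/2

At the optimal vertex, -5a - 8b = -8 and a = 0.
Solving simultaneously gives a = 0, b = 1.

a = 0, b = 1, minimum z = 7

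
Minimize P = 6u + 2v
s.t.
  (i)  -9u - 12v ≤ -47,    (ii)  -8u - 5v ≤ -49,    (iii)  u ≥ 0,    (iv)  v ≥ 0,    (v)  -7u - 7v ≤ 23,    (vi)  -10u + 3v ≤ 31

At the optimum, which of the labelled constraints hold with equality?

Extreme points and P = 6u + 2v:
  (0, 49/5) → P = 98/5
  (49/8, 0) → P = 147/4
  (0, 31/3) → P = 62/3
The feasible region is unbounded (it extends along (3, 10), (1, 0)), but P strictly increases along every unbounded feasible direction, so there is no improving ray and the minimum is attained at a vertex.

The minimum is at (0, 49/5). Substituting into each constraint, equality holds for (ii) and (iii); the remaining constraints have slack.

(ii) and (iii)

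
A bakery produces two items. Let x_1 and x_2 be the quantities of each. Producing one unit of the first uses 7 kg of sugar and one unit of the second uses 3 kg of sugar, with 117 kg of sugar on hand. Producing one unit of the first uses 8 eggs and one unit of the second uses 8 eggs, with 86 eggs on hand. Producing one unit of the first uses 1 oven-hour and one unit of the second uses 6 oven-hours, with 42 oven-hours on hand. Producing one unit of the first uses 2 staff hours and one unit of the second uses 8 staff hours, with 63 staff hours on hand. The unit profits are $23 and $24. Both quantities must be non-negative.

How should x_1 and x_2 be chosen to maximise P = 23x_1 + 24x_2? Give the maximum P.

x_1 = 9/2, x_2 = 25/4, maximum P = 507/2

Extreme points and P = 23x_1 + 24x_2:
  (0, 0) → P = 0
  (0, 7) → P = 168
  (43/4, 0) → P = 989/4
  (9/2, 25/4) → P = 507/2

The optimum lies where 8x_1 + 8x_2 = 86 and x_1 + 6x_2 = 42.
Solving simultaneously gives x_1 = 9/2, x_2 = 25/4.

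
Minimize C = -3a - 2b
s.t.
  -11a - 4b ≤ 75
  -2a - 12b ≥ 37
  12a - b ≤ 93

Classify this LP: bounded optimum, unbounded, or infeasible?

Corner points and C = -3a - 2b:
  (-188/31, -257/124) → C = 1385/62
  (297/59, -1923/59) → C = 2955/59
  (1079/146, -315/73) → C = -1977/146
The feasible region has finitely many vertices and no improving ray; the minimum is -1977/146 at (1079/146, -315/73).

bounded optimum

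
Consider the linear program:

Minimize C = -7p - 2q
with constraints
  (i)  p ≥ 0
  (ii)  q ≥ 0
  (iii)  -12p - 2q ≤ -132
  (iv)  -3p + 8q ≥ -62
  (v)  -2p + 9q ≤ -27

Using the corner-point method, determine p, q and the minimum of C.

p = 342/11, q = 43/11, minimum C = -2480/11

Vertices and C = -7p - 2q:
  (62/3, 0) → C = -434/3
  (27/2, 0) → C = -189/2
  (342/11, 43/11) → C = -2480/11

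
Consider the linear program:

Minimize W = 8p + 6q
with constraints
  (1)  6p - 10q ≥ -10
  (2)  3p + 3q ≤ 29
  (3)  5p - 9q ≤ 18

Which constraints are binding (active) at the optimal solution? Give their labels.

(1) and (3)

Corner points and W = 8p + 6q:
  (65/12, 17/4) → W = 413/6
  (-135/2, -79/2) → W = -777
  (15/2, 13/6) → W = 73

The minimum is at (-135/2, -79/2). Substituting into each constraint, equality holds for (1) and (3); the remaining constraints have slack.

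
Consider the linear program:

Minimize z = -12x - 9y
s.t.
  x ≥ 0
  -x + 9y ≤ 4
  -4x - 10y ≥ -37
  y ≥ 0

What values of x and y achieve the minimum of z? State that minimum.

x = 37/4, y = 0, minimum z = -111

Extreme points and z = -12x - 9y:
  (0, 4/9) → z = -4
  (0, 0) → z = 0
  (293/46, 53/46) → z = -3993/46
  (37/4, 0) → z = -111

The binding constraints are -4x - 10y = -37 and y = 0.
Solving simultaneously gives x = 37/4, y = 0.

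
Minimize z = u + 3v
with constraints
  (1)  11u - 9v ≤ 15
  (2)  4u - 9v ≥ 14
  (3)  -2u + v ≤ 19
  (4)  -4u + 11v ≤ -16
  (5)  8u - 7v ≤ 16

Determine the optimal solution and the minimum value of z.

u = -149/6, v = -92/3, minimum z = -701/6

Feasible corners and z = u + 3v:
  (1/7, -94/63) → z = -13/3
  (-39/5, -56/5) → z = -207/5
  (-185/14, -52/7) → z = -71/2
  (-149/6, -92/3) → z = -701/6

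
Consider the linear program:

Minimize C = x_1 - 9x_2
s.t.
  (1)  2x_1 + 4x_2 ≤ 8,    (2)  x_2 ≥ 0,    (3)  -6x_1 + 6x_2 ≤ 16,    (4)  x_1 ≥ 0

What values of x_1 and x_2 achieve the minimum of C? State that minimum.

x_1 = 0, x_2 = 2, minimum C = -18

Feasible corners and C = x_1 - 9x_2:
  (4, 0) → C = 4
  (0, 2) → C = -18
  (0, 0) → C = 0

At the optimal vertex, 2x_1 + 4x_2 = 8 and x_1 = 0.
Solving simultaneously gives x_1 = 0, x_2 = 2.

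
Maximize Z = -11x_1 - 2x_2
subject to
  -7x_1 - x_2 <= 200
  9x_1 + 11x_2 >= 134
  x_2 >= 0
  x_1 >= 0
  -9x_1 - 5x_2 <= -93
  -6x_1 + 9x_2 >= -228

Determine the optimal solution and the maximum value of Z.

x_1 = 0, x_2 = 93/5, maximum Z = -186/5

Extreme points and Z = -11x_1 - 2x_2:
  (134/9, 0) → Z = -1474/9
  (353/54, 41/6) → Z = -4621/54
  (38, 0) → Z = -418
  (0, 93/5) → Z = -186/5
The feasible region is unbounded (it extends along (0, 1), (3, 2)), but Z strictly decreases along every unbounded feasible direction, so there is no improving ray and the maximum is attained at a vertex.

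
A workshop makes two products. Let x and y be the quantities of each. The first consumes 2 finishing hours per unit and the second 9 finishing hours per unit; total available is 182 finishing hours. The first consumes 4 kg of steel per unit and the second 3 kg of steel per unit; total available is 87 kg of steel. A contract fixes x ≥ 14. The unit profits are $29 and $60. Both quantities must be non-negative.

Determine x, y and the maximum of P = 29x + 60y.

x = 14, y = 31/3, maximum P = 1026

Corner points and P = 29x + 60y:
  (87/4, 0) → P = 2523/4
  (14, 0) → P = 406
  (14, 31/3) → P = 1026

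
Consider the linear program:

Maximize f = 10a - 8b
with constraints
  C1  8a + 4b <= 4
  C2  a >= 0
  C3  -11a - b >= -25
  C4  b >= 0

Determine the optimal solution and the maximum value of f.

a = 1/2, b = 0, maximum f = 5

Feasible corners and f = 10a - 8b:
  (0, 1) → f = -8
  (1/2, 0) → f = 5
  (0, 0) → f = 0

The optimum lies where 8a + 4b = 4 and b = 0.
Solving simultaneously gives a = 1/2, b = 0.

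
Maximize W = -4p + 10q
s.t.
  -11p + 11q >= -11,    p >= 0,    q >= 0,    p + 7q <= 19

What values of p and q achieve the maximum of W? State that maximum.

p = 0, q = 19/7, maximum W = 190/7

Vertices and W = -4p + 10q:
  (1, 0) → W = -4
  (13/4, 9/4) → W = 19/2
  (0, 0) → W = 0
  (0, 19/7) → W = 190/7

At the optimal vertex, p = 0 and p + 7q = 19.
Solving simultaneously gives p = 0, q = 19/7.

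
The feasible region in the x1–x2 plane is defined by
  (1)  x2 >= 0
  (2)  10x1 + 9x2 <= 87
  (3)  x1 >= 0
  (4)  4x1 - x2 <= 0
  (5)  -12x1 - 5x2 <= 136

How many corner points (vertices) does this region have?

3

The feasible vertices (each the meet of two boundaries and inside every other half-plane) are:
  (0, 0)
  (0, 29/3)
  (87/46, 174/23)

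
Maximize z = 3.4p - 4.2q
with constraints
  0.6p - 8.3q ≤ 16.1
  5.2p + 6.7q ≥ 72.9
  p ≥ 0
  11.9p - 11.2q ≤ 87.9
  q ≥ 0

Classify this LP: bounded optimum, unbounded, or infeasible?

Extreme points and z = 3.4p - 4.2q:
  (0, 729/67) → z = -15309/335
  (46847/4599, 13681/4599) → z = 509098/22995
The feasible region has finitely many vertices and no improving ray; the maximum is 509098/22995 at (46847/4599, 13681/4599).

bounded optimum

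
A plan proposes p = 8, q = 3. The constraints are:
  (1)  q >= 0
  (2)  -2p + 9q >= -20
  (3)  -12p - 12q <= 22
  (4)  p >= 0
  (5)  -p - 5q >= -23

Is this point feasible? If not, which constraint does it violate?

(1): 3 ≥ 0 ✓
(2): 11 ≥ -20 ✓
(3): -132 ≤ 22 ✓
(4): 8 ≥ 0 ✓
(5): -23 ≥ -23 ✓

feasible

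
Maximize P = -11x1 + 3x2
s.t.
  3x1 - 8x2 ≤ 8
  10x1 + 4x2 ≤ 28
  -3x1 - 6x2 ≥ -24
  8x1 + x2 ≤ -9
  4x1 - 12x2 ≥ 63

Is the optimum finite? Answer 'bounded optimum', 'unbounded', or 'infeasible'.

unbounded

From the feasible point (-102, -157/4), moving in the direction (-8, -3) keeps every constraint satisfied while P increases without bound.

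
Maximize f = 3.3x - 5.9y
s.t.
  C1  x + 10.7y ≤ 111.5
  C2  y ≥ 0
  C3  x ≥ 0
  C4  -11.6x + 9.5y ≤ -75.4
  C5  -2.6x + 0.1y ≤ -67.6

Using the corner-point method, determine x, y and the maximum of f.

Vertices and f = 3.3x - 5.9y:
  (223/2, 0) → f = 7359/20
  (73447/2792, 11115/1396) → f = 1112181/27920
  (26, 0) → f = 429/5

x = 111.5, y = 0, maximum f = 367.95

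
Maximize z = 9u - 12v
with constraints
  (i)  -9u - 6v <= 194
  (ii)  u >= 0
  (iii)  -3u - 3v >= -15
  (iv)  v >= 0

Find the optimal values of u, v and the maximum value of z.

Corner points and z = 9u - 12v:
  (0, 5) → z = -60
  (0, 0) → z = 0
  (5, 0) → z = 45

The optimum lies where -3u - 3v = -15 and v = 0.
Solving simultaneously gives u = 5, v = 0.

u = 5, v = 0, maximum z = 45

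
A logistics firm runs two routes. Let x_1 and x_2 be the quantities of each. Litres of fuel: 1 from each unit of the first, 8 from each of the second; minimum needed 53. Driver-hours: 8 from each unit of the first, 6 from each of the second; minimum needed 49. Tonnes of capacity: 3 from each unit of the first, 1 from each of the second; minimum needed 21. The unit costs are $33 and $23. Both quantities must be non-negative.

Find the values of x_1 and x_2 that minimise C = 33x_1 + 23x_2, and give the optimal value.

The feasible region is unbounded (it extends along (0, 1), (1, 0)), but C strictly increases along every unbounded feasible direction, so there is no improving ray and the minimum is attained at a vertex.

At the optimal vertex, x_1 + 8x_2 = 53 and 3x_1 + x_2 = 21.
Solving simultaneously gives x_1 = 5, x_2 = 6.

x_1 = 5, x_2 = 6, minimum C = 303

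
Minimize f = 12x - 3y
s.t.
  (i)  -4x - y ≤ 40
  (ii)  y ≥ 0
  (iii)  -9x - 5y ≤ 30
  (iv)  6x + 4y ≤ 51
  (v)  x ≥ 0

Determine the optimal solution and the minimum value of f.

x = 0, y = 51/4, minimum f = -153/4

Vertices and f = 12x - 3y:
  (17/2, 0) → f = 102
  (0, 0) → f = 0
  (0, 51/4) → f = -153/4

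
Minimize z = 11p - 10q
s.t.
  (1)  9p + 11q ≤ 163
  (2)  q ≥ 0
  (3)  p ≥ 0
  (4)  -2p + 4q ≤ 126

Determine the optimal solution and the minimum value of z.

p = 0, q = 163/11, minimum z = -1630/11

Corner points and z = 11p - 10q:
  (163/9, 0) → z = 1793/9
  (0, 163/11) → z = -1630/11
  (0, 0) → z = 0

At the optimal vertex, 9p + 11q = 163 and p = 0.
Solving simultaneously gives p = 0, q = 163/11.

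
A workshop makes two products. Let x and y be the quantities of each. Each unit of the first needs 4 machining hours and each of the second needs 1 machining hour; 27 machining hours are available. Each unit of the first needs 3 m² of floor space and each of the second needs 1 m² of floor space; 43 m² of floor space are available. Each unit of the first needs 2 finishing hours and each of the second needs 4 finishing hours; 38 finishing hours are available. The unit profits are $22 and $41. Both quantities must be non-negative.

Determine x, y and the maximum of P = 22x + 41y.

Feasible corners and P = 22x + 41y:
  (0, 0) → P = 0
  (0, 19/2) → P = 779/2
  (27/4, 0) → P = 297/2
  (5, 7) → P = 397

x = 5, y = 7, maximum P = 397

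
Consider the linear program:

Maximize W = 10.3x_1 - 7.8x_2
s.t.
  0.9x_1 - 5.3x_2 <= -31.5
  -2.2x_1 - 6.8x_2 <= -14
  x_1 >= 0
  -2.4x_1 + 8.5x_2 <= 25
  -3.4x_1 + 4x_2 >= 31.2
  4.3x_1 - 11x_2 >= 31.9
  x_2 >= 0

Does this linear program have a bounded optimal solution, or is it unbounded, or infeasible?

The boundaries 0.9x_1 - 5.3x_2 = -31.5 and 4.3x_1 - 11x_2 = 31.9 meet at (51557/1289, 16416/1289), but that point violates -3.4x_1 + 4x_2 ≥ 31.2. Every candidate vertex is excluded by some other constraint, so the feasible region is empty.

infeasible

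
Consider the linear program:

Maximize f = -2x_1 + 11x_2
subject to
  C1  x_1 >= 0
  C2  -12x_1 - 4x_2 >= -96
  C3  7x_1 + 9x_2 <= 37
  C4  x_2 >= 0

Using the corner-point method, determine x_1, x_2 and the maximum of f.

x_1 = 0, x_2 = 37/9, maximum f = 407/9

The binding constraints are x_1 = 0 and 7x_1 + 9x_2 = 37.
Solving simultaneously gives x_1 = 0, x_2 = 37/9.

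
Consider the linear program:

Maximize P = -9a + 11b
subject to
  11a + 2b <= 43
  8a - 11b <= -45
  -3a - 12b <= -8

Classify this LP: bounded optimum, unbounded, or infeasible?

unbounded

From the feasible point (383/137, 839/137), moving in the direction (-2, 11) keeps every constraint satisfied while P increases without bound.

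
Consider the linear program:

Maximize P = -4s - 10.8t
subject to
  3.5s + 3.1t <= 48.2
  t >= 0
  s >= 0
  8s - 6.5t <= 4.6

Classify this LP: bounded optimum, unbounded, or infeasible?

bounded optimum

Vertices and P = -4s - 10.8t:
  (0, 482/31) → P = -26028/155
  (32756/4755, 7390/951) → P = -530084/4755
  (0, 0) → P = 0
  (0.575, 0) → P = -2.3
The feasible region has finitely many vertices and no improving ray; the maximum is 0 at (0, 0).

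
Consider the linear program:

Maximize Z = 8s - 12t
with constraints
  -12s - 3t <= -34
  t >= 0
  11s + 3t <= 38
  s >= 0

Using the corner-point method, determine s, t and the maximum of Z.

Extreme points and Z = 8s - 12t:
  (17/6, 0) → Z = 68/3
  (0, 34/3) → Z = -136
  (38/11, 0) → Z = 304/11
  (0, 38/3) → Z = -152

The optimum lies where t = 0 and 11s + 3t = 38.
Solving simultaneously gives s = 38/11, t = 0.

s = 38/11, t = 0, maximum Z = 304/11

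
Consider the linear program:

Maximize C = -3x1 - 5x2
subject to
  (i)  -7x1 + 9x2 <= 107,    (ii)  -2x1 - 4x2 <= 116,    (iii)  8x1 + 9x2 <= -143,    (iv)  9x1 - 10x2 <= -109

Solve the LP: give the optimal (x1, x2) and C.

Extreme points and C = -3x1 - 5x2:
  (-32, -13) → C = 161
  (-50/3, -29/27) → C = 1495/27
  (-57/2, -59/4) → C = 637/4
  (-2411/161, -415/161) → C = 9308/161

The optimum lies where -7x1 + 9x2 = 107 and -2x1 - 4x2 = 116.
Solving simultaneously gives x1 = -32, x2 = -13.

x1 = -32, x2 = -13, maximum C = 161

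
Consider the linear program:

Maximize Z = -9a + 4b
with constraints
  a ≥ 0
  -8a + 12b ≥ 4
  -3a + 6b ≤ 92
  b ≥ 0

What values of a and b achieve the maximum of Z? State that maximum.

Corner points and Z = -9a + 4b:
  (0, 1/3) → Z = 4/3
  (0, 46/3) → Z = 184/3
  (90, 181/3) → Z = -1706/3

a = 0, b = 46/3, maximum Z = 184/3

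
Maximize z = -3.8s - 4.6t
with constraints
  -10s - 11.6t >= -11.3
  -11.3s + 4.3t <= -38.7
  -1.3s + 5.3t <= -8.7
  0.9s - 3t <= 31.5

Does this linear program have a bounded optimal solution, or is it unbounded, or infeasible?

Vertices and z = -3.8s - 4.6t:
  (49751/17408, -25931/17408) → z = -43607/10880
  (6655/674, -10161/1348) → z = -19187/6740
  (-645/1001, -10704/1001) → z = 36921/715
The feasible region has finitely many vertices and no improving ray; the maximum is 36921/715 at (-645/1001, -10704/1001).

bounded optimum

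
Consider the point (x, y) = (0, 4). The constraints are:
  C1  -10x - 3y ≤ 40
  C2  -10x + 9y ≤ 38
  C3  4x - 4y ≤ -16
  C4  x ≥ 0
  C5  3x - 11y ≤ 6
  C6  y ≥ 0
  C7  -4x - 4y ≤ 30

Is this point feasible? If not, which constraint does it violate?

feasible

C1: -12 ≤ 40 ✓
C2: 36 ≤ 38 ✓
C3: -16 ≤ -16 ✓
C4: 0 ≥ 0 ✓
C5: -44 ≤ 6 ✓
C6: 4 ≥ 0 ✓
C7: -16 ≤ 30 ✓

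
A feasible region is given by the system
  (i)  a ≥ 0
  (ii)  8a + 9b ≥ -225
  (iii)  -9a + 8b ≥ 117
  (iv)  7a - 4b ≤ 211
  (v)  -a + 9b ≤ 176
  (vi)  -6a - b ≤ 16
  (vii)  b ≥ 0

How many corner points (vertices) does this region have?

3

The feasible vertices (each the meet of two boundaries and inside every other half-plane) are:
  (0, 117/8)
  (0, 176/9)
  (355/73, 1467/73)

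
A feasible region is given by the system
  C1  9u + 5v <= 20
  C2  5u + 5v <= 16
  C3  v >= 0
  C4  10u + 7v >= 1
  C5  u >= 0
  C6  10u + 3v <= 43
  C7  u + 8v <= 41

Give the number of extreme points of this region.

Pairwise boundary intersections that survive every other constraint:
  (1, 11/5)
  (20/9, 0)
  (0, 16/5)
  (1/10, 0)
  (0, 1/7)

5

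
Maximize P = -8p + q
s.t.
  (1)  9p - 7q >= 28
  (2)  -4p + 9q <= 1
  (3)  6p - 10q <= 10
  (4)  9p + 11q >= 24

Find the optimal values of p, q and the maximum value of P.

Vertices and P = -8p + q:
  (259/53, 121/53) → P = -1951/53
  (35/8, 13/8) → P = -267/8
  (50/7, 23/7) → P = -377/7

The optimum lies where 9p - 7q = 28 and 6p - 10q = 10.
Solving simultaneously gives p = 35/8, q = 13/8.

p = 35/8, q = 13/8, maximum P = -267/8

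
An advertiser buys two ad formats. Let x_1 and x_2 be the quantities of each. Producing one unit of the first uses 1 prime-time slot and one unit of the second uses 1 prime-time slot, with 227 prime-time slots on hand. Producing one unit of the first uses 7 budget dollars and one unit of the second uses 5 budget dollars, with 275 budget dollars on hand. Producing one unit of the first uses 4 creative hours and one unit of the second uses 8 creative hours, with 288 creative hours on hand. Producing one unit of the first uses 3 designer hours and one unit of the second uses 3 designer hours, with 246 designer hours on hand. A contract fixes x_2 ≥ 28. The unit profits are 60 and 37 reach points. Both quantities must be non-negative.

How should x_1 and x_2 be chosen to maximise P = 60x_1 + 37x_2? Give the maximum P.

Corner points and P = 60x_1 + 37x_2:
  (0, 36) → P = 1332
  (0, 28) → P = 1036
  (16, 28) → P = 1996

x_1 = 16, x_2 = 28, maximum P = 1996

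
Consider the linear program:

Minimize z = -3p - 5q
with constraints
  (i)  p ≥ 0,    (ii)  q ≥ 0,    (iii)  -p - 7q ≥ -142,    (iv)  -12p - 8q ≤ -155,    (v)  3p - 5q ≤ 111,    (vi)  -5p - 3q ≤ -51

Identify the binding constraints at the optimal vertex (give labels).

Vertices and z = -3p - 5q:
  (0, 142/7) → z = -710/7
  (0, 155/8) → z = -775/8
  (155/12, 0) → z = -155/4
  (37, 0) → z = -111
  (1487/26, 315/26) → z = -3018/13

The minimum is at (1487/26, 315/26). Substituting into each constraint, equality holds for (iii) and (v); the remaining constraints have slack.

(iii) and (v)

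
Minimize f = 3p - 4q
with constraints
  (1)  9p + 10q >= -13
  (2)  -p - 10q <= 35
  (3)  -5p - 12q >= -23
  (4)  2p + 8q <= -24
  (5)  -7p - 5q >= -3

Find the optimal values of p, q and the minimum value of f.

Vertices and f = 3p - 4q:
  (11/4, -151/40) → f = 467/20
  (34/13, -95/26) → f = 292/13
  (41/13, -248/65) → f = 1607/65
  (72/23, -87/23) → f = 564/23

p = 34/13, q = -95/26, minimum f = 292/13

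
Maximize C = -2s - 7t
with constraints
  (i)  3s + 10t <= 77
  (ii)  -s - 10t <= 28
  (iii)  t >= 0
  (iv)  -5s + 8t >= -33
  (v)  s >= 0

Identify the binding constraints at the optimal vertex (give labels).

Vertices and C = -2s - 7t:
  (473/37, 143/37) → C = -1947/37
  (0, 77/10) → C = -539/10
  (33/5, 0) → C = -66/5
  (0, 0) → C = 0

The maximum is at (0, 0). Substituting into each constraint, equality holds for (iii) and (v); the remaining constraints have slack.

(iii) and (v)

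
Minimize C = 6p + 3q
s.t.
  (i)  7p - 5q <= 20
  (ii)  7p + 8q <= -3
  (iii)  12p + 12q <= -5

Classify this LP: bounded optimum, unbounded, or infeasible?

unbounded

From the feasible point (215/144, -275/144), moving in the direction (-5, -7) keeps every constraint satisfied while C decreases without bound.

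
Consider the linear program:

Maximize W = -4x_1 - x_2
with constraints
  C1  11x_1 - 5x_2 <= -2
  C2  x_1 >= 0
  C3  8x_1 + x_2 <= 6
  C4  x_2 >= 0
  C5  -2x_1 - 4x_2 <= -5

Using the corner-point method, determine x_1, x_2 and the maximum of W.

x_1 = 0, x_2 = 5/4, maximum W = -5/4

Extreme points and W = -4x_1 - x_2:
  (28/51, 82/51) → W = -194/51
  (17/54, 59/54) → W = -127/54
  (0, 6) → W = -6
  (0, 5/4) → W = -5/4

At the optimal vertex, x_1 = 0 and -2x_1 - 4x_2 = -5.
Solving simultaneously gives x_1 = 0, x_2 = 5/4.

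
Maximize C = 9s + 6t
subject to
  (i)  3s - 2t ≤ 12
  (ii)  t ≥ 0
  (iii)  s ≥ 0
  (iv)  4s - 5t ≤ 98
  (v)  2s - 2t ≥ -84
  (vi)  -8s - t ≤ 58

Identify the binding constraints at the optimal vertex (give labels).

Extreme points and C = 9s + 6t:
  (4, 0) → C = 36
  (96, 138) → C = 1692
  (0, 0) → C = 0
  (0, 42) → C = 252

The maximum is at (96, 138). Substituting into each constraint, equality holds for (i) and (v); the remaining constraints have slack.

(i) and (v)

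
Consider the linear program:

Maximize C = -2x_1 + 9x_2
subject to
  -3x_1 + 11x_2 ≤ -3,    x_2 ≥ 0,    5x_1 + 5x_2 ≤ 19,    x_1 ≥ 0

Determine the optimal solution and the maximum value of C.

x_1 = 16/5, x_2 = 3/5, maximum C = -1

Corner points and C = -2x_1 + 9x_2:
  (1, 0) → C = -2
  (16/5, 3/5) → C = -1
  (19/5, 0) → C = -38/5

The binding constraints are -3x_1 + 11x_2 = -3 and 5x_1 + 5x_2 = 19.
Solving simultaneously gives x_1 = 16/5, x_2 = 3/5.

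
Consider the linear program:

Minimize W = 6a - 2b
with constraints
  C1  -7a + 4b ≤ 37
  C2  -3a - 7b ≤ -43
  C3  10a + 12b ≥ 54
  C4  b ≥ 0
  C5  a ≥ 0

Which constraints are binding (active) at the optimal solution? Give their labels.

C1 and C5

Vertices and W = 6a - 2b:
  (0, 37/4) → W = -37/2
  (43/3, 0) → W = 86
  (0, 43/7) → W = -86/7
The feasible region is unbounded (it extends along (1, 0), (4, 7)), but W strictly increases along every unbounded feasible direction, so there is no improving ray and the minimum is attained at a vertex.

The minimum is at (0, 37/4). Substituting into each constraint, equality holds for C1 and C5; the remaining constraints have slack.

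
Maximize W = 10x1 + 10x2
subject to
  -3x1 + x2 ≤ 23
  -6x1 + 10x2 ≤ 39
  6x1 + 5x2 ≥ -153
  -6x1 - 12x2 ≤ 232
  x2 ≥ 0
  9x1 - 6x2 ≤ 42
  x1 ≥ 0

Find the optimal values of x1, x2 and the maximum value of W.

Feasible corners and W = 10x1 + 10x2:
  (109/9, 67/6) → W = 2095/9
  (0, 39/10) → W = 39
  (14/3, 0) → W = 140/3
  (0, 0) → W = 0

The binding constraints are -6x1 + 10x2 = 39 and 9x1 - 6x2 = 42.
Solving simultaneously gives x1 = 109/9, x2 = 67/6.

x1 = 109/9, x2 = 67/6, maximum W = 2095/9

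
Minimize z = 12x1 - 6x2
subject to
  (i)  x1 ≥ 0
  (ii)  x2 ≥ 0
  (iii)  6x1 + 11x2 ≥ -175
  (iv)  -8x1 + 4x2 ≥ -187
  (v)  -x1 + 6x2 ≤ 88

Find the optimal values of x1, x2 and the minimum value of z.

x1 = 0, x2 = 44/3, minimum z = -88

Vertices and z = 12x1 - 6x2:
  (0, 0) → z = 0
  (0, 44/3) → z = -88
  (187/8, 0) → z = 561/2
  (67/2, 81/4) → z = 561/2

The optimum lies where x1 = 0 and -x1 + 6x2 = 88.
Solving simultaneously gives x1 = 0, x2 = 44/3.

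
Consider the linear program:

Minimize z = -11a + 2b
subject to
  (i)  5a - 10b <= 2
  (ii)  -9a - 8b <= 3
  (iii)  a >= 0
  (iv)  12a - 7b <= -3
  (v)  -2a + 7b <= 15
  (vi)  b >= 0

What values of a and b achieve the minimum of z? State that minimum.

Vertices and z = -11a + 2b:
  (0, 3/7) → z = 6/7
  (0, 15/7) → z = 30/7
  (6/5, 87/35) → z = -288/35

The optimum lies where 12a - 7b = -3 and -2a + 7b = 15.
Solving simultaneously gives a = 6/5, b = 87/35.

a = 6/5, b = 87/35, minimum z = -288/35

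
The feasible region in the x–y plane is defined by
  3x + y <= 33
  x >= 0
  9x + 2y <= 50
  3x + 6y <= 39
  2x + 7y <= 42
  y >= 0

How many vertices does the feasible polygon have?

Of the 15 pairwise boundary intersections, those satisfying every inequality are:
  (0, 6)
  (0, 0)
  (37/8, 67/16)
  (50/9, 0)
  (7/3, 16/3)

5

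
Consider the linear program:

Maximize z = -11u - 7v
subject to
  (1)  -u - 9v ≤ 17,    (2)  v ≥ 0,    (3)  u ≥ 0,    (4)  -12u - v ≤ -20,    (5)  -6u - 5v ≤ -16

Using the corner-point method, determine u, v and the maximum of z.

u = 14/9, v = 4/3, maximum z = -238/9

The feasible region is unbounded (it extends along (0, 1), (1, 0)), but z strictly decreases along every unbounded feasible direction, so there is no improving ray and the maximum is attained at a vertex.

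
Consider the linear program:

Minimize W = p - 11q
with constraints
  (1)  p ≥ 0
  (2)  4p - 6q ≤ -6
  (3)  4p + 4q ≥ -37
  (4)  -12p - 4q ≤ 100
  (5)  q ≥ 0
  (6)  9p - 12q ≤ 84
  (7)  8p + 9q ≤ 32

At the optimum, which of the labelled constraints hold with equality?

(1) and (7)

Feasible corners and W = p - 11q:
  (0, 1) → W = -11
  (0, 32/9) → W = -352/9
  (23/14, 44/21) → W = -899/42

The minimum is at (0, 32/9). Substituting into each constraint, equality holds for (1) and (7); the remaining constraints have slack.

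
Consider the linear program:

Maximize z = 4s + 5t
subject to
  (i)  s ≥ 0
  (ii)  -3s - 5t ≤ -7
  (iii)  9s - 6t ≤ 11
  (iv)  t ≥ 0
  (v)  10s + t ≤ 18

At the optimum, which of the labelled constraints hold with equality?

Feasible corners and z = 4s + 5t:
  (0, 7/5) → z = 7
  (0, 18) → z = 90
  (97/63, 10/21) → z = 538/63
  (119/69, 52/69) → z = 32/3

The maximum is at (0, 18). Substituting into each constraint, equality holds for (i) and (v); the remaining constraints have slack.

(i) and (v)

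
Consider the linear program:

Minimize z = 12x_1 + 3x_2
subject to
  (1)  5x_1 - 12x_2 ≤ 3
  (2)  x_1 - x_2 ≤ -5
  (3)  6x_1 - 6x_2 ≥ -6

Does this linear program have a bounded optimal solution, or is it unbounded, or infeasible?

Constraints x_1 - x_2 ≤ -5 and 6x_1 - 6x_2 ≥ -6 have parallel boundaries but demand opposite sides — no point can satisfy both, so the region is empty.

infeasible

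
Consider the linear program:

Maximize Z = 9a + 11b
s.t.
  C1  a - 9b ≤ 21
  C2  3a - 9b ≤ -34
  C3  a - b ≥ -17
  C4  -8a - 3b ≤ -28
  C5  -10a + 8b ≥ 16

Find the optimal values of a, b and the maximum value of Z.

a = 60, b = 77, maximum Z = 1387

Feasible corners and Z = 9a + 11b:
  (50/27, 356/81) → Z = 5266/81
  (64/33, 146/33) → Z = 2182/33
  (-23/11, 164/11) → Z = 1597/11
  (60, 77) → Z = 1387

At the optimal vertex, a - b = -17 and -10a + 8b = 16.
Solving simultaneously gives a = 60, b = 77.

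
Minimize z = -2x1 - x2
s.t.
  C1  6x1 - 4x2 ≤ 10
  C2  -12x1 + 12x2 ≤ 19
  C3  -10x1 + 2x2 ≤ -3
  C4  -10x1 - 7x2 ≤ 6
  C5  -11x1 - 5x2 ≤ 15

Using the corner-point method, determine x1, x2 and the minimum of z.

x1 = 49/6, x2 = 39/4, minimum z = -313/12

Extreme points and z = -2x1 - x2:
  (49/6, 39/4) → z = -313/12
  (23/41, -68/41) → z = 22/41
  (37/48, 113/48) → z = -187/48
  (1/10, -1) → z = 4/5

The binding constraints are 6x1 - 4x2 = 10 and -12x1 + 12x2 = 19.
Solving simultaneously gives x1 = 49/6, x2 = 39/4.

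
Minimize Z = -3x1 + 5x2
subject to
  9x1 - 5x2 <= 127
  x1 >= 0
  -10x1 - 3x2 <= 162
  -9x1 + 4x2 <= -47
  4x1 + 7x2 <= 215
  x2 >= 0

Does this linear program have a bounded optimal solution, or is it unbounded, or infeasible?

bounded optimum

Corner points and Z = -3x1 + 5x2:
  (1964/83, 1427/83) → Z = 1243/83
  (127/9, 0) → Z = -127/3
  (1189/79, 1747/79) → Z = 5168/79
  (47/9, 0) → Z = -47/3
The feasible region has finitely many vertices and no improving ray; the minimum is -127/3 at (127/9, 0).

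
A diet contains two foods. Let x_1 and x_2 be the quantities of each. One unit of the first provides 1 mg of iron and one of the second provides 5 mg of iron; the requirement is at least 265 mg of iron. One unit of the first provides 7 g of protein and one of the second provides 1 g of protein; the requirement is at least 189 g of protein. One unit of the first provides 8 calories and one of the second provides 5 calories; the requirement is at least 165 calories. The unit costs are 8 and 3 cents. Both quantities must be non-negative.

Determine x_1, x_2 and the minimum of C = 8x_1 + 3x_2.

The feasible region is unbounded (it extends along (0, 1), (1, 0)), but C strictly increases along every unbounded feasible direction, so there is no improving ray and the minimum is attained at a vertex.

At the optimal vertex, x_1 + 5x_2 = 265 and 7x_1 + x_2 = 189.
Solving simultaneously gives x_1 = 20, x_2 = 49.

x_1 = 20, x_2 = 49, minimum C = 307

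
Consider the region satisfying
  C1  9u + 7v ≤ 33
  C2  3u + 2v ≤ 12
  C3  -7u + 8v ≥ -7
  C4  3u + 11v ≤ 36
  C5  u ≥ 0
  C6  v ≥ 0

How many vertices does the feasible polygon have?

5

Pairwise boundary intersections that survive every other constraint:
  (313/121, 168/121)
  (37/26, 75/26)
  (1, 0)
  (0, 36/11)
  (0, 0)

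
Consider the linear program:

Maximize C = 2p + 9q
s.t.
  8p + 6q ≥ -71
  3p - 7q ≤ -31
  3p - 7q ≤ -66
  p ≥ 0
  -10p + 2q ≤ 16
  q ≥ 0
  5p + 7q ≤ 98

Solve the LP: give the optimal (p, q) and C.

p = 21/20, q = 53/4, maximum C = 2427/20

Corner points and C = 2p + 9q:
  (5/16, 153/16) → C = 1387/16
  (4, 78/7) → C = 758/7
  (21/20, 53/4) → C = 2427/20

The binding constraints are -10p + 2q = 16 and 5p + 7q = 98.
Solving simultaneously gives p = 21/20, q = 53/4.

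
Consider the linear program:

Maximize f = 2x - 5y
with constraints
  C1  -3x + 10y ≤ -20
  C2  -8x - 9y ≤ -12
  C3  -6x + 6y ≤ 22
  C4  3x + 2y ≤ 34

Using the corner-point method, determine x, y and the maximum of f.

Feasible corners and f = 2x - 5y:
  (300/107, -124/107) → f = 1220/107
  (95/9, 7/6) → f = 275/18
  (282/11, -236/11) → f = 1744/11

At the optimal vertex, -8x - 9y = -12 and 3x + 2y = 34.
Solving simultaneously gives x = 282/11, y = -236/11.

x = 282/11, y = -236/11, maximum f = 1744/11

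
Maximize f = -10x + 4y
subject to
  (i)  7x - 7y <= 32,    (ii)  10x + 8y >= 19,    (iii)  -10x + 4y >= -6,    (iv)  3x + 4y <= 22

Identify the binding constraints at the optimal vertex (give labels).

(ii) and (iv)

Extreme points and f = -10x + 4y:
  (31/30, 13/12) → f = -6
  (-25/4, 163/16) → f = 413/4
  (28/13, 101/26) → f = -6

The maximum is at (-25/4, 163/16). Substituting into each constraint, equality holds for (ii) and (iv); the remaining constraints have slack.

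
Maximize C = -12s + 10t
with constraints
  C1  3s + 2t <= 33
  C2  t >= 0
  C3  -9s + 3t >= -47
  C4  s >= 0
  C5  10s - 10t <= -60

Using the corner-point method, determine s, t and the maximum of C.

s = 0, t = 33/2, maximum C = 165

Corner points and C = -12s + 10t:
  (0, 33/2) → C = 165
  (21/5, 51/5) → C = 258/5
  (0, 6) → C = 60

The optimum lies where 3s + 2t = 33 and s = 0.
Solving simultaneously gives s = 0, t = 33/2.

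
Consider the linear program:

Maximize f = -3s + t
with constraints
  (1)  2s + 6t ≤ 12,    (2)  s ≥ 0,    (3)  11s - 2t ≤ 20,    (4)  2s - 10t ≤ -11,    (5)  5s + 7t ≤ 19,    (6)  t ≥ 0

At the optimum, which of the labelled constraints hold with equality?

Vertices and f = -3s + t:
  (0, 2) → f = 2
  (27/16, 23/16) → f = -29/8
  (0, 11/10) → f = 11/10

The maximum is at (0, 2). Substituting into each constraint, equality holds for (1) and (2); the remaining constraints have slack.

(1) and (2)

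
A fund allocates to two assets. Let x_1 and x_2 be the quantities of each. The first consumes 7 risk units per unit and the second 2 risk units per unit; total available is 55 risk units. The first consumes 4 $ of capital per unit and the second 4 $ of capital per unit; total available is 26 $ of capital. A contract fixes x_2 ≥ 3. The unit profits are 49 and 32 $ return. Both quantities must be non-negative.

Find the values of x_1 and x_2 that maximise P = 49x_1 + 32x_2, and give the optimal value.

Corner points and P = 49x_1 + 32x_2:
  (0, 13/2) → P = 208
  (0, 3) → P = 96
  (7/2, 3) → P = 535/2

x_1 = 7/2, x_2 = 3, maximum P = 535/2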